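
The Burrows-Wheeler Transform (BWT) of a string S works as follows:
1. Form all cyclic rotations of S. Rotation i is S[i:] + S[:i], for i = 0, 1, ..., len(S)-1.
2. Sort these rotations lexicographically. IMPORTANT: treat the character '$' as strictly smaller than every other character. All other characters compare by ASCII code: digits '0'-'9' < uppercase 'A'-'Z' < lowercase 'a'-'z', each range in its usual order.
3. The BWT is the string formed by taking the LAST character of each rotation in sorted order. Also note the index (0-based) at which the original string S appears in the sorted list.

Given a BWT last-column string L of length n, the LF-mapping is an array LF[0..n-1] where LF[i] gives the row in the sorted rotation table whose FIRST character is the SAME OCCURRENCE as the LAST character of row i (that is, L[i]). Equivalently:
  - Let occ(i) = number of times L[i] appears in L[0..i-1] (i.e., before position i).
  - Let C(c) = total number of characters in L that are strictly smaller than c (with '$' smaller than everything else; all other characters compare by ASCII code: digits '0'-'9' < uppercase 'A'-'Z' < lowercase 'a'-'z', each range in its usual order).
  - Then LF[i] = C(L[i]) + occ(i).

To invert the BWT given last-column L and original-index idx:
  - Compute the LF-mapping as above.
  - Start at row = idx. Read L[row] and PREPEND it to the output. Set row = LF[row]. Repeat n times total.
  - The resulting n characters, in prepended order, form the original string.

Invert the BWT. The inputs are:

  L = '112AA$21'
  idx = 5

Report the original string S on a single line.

LF mapping: 1 2 4 6 7 0 5 3
Walk LF starting at row 5, prepending L[row]:
  step 1: row=5, L[5]='$', prepend. Next row=LF[5]=0
  step 2: row=0, L[0]='1', prepend. Next row=LF[0]=1
  step 3: row=1, L[1]='1', prepend. Next row=LF[1]=2
  step 4: row=2, L[2]='2', prepend. Next row=LF[2]=4
  step 5: row=4, L[4]='A', prepend. Next row=LF[4]=7
  step 6: row=7, L[7]='1', prepend. Next row=LF[7]=3
  step 7: row=3, L[3]='A', prepend. Next row=LF[3]=6
  step 8: row=6, L[6]='2', prepend. Next row=LF[6]=5
Reversed output: 2A1A211$

Answer: 2A1A211$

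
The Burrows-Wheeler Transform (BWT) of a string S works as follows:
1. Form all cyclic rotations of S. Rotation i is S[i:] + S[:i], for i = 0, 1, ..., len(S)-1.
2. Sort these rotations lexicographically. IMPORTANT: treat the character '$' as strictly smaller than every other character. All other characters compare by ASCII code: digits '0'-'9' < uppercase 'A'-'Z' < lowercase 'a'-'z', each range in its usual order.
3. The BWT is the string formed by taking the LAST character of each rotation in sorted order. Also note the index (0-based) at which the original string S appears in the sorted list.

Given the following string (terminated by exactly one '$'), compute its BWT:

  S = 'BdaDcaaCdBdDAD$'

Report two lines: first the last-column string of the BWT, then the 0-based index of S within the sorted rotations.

Answer: DDd$aAdaadcDCBB
3

Derivation:
All 15 rotations (rotation i = S[i:]+S[:i]):
  rot[0] = BdaDcaaCdBdDAD$
  rot[1] = daDcaaCdBdDAD$B
  rot[2] = aDcaaCdBdDAD$Bd
  rot[3] = DcaaCdBdDAD$Bda
  rot[4] = caaCdBdDAD$BdaD
  rot[5] = aaCdBdDAD$BdaDc
  rot[6] = aCdBdDAD$BdaDca
  rot[7] = CdBdDAD$BdaDcaa
  rot[8] = dBdDAD$BdaDcaaC
  rot[9] = BdDAD$BdaDcaaCd
  rot[10] = dDAD$BdaDcaaCdB
  rot[11] = DAD$BdaDcaaCdBd
  rot[12] = AD$BdaDcaaCdBdD
  rot[13] = D$BdaDcaaCdBdDA
  rot[14] = $BdaDcaaCdBdDAD
Sorted (with $ < everything):
  sorted[0] = $BdaDcaaCdBdDAD  (last char: 'D')
  sorted[1] = AD$BdaDcaaCdBdD  (last char: 'D')
  sorted[2] = BdDAD$BdaDcaaCd  (last char: 'd')
  sorted[3] = BdaDcaaCdBdDAD$  (last char: '$')
  sorted[4] = CdBdDAD$BdaDcaa  (last char: 'a')
  sorted[5] = D$BdaDcaaCdBdDA  (last char: 'A')
  sorted[6] = DAD$BdaDcaaCdBd  (last char: 'd')
  sorted[7] = DcaaCdBdDAD$Bda  (last char: 'a')
  sorted[8] = aCdBdDAD$BdaDca  (last char: 'a')
  sorted[9] = aDcaaCdBdDAD$Bd  (last char: 'd')
  sorted[10] = aaCdBdDAD$BdaDc  (last char: 'c')
  sorted[11] = caaCdBdDAD$BdaD  (last char: 'D')
  sorted[12] = dBdDAD$BdaDcaaC  (last char: 'C')
  sorted[13] = dDAD$BdaDcaaCdB  (last char: 'B')
  sorted[14] = daDcaaCdBdDAD$B  (last char: 'B')
Last column: DDd$aAdaadcDCBB
Original string S is at sorted index 3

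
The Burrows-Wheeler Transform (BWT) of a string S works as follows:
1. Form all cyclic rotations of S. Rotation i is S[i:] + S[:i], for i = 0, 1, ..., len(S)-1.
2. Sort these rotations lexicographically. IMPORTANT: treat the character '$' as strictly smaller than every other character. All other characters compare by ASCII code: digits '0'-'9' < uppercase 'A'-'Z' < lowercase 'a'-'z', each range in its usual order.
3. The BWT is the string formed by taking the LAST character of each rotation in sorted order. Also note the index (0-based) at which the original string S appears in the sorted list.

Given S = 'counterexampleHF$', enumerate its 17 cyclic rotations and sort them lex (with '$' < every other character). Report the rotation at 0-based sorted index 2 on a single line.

All 17 rotations (rotation i = S[i:]+S[:i]):
  rot[0] = counterexampleHF$
  rot[1] = ounterexampleHF$c
  rot[2] = unterexampleHF$co
  rot[3] = nterexampleHF$cou
  rot[4] = terexampleHF$coun
  rot[5] = erexampleHF$count
  rot[6] = rexampleHF$counte
  rot[7] = exampleHF$counter
  rot[8] = xampleHF$countere
  rot[9] = ampleHF$counterex
  rot[10] = mpleHF$counterexa
  rot[11] = pleHF$counterexam
  rot[12] = leHF$counterexamp
  rot[13] = eHF$counterexampl
  rot[14] = HF$counterexample
  rot[15] = F$counterexampleH
  rot[16] = $counterexampleHF
Sorted (with $ < everything):
  sorted[0] = $counterexampleHF
  sorted[1] = F$counterexampleH
  sorted[2] = HF$counterexample
  sorted[3] = ampleHF$counterex
  sorted[4] = counterexampleHF$
  sorted[5] = eHF$counterexampl
  sorted[6] = erexampleHF$count
  sorted[7] = exampleHF$counter
  sorted[8] = leHF$counterexamp
  sorted[9] = mpleHF$counterexa
  sorted[10] = nterexampleHF$cou
  sorted[11] = ounterexampleHF$c
  sorted[12] = pleHF$counterexam
  sorted[13] = rexampleHF$counte
  sorted[14] = terexampleHF$coun
  sorted[15] = unterexampleHF$co
  sorted[16] = xampleHF$countere
sorted[2] = HF$counterexample

Answer: HF$counterexample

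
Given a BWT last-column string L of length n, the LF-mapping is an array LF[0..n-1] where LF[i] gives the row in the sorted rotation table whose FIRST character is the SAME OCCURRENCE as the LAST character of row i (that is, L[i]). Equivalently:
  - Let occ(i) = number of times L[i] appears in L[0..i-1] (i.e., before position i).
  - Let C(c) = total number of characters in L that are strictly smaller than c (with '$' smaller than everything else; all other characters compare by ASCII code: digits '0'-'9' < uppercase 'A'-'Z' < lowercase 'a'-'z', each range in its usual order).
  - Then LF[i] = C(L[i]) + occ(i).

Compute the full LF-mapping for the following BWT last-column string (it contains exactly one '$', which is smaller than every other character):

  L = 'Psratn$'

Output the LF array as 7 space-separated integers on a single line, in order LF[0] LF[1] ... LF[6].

Char counts: '$':1, 'P':1, 'a':1, 'n':1, 'r':1, 's':1, 't':1
C (first-col start): C('$')=0, C('P')=1, C('a')=2, C('n')=3, C('r')=4, C('s')=5, C('t')=6
L[0]='P': occ=0, LF[0]=C('P')+0=1+0=1
L[1]='s': occ=0, LF[1]=C('s')+0=5+0=5
L[2]='r': occ=0, LF[2]=C('r')+0=4+0=4
L[3]='a': occ=0, LF[3]=C('a')+0=2+0=2
L[4]='t': occ=0, LF[4]=C('t')+0=6+0=6
L[5]='n': occ=0, LF[5]=C('n')+0=3+0=3
L[6]='$': occ=0, LF[6]=C('$')+0=0+0=0

Answer: 1 5 4 2 6 3 0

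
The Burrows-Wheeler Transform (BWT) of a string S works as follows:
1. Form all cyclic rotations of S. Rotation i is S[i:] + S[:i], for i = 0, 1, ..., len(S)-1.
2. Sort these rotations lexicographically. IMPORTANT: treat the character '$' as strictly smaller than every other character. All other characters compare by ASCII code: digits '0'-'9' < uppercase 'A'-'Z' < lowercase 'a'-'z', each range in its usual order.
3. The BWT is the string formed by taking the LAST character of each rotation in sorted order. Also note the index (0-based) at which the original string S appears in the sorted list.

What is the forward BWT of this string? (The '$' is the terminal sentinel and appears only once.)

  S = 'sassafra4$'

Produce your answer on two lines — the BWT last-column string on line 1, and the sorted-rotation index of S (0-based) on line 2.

Answer: 4arssafs$a
8

Derivation:
All 10 rotations (rotation i = S[i:]+S[:i]):
  rot[0] = sassafra4$
  rot[1] = assafra4$s
  rot[2] = ssafra4$sa
  rot[3] = safra4$sas
  rot[4] = afra4$sass
  rot[5] = fra4$sassa
  rot[6] = ra4$sassaf
  rot[7] = a4$sassafr
  rot[8] = 4$sassafra
  rot[9] = $sassafra4
Sorted (with $ < everything):
  sorted[0] = $sassafra4  (last char: '4')
  sorted[1] = 4$sassafra  (last char: 'a')
  sorted[2] = a4$sassafr  (last char: 'r')
  sorted[3] = afra4$sass  (last char: 's')
  sorted[4] = assafra4$s  (last char: 's')
  sorted[5] = fra4$sassa  (last char: 'a')
  sorted[6] = ra4$sassaf  (last char: 'f')
  sorted[7] = safra4$sas  (last char: 's')
  sorted[8] = sassafra4$  (last char: '$')
  sorted[9] = ssafra4$sa  (last char: 'a')
Last column: 4arssafs$a
Original string S is at sorted index 8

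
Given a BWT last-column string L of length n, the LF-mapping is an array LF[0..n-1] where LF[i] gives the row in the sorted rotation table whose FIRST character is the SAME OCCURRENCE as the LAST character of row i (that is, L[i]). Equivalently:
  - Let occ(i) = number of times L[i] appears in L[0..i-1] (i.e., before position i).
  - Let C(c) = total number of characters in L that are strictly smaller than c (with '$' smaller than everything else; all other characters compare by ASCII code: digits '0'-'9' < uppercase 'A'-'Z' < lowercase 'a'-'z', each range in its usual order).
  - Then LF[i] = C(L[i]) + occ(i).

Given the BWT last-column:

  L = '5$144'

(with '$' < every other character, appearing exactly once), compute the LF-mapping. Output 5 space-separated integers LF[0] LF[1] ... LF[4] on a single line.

Char counts: '$':1, '1':1, '4':2, '5':1
C (first-col start): C('$')=0, C('1')=1, C('4')=2, C('5')=4
L[0]='5': occ=0, LF[0]=C('5')+0=4+0=4
L[1]='$': occ=0, LF[1]=C('$')+0=0+0=0
L[2]='1': occ=0, LF[2]=C('1')+0=1+0=1
L[3]='4': occ=0, LF[3]=C('4')+0=2+0=2
L[4]='4': occ=1, LF[4]=C('4')+1=2+1=3

Answer: 4 0 1 2 3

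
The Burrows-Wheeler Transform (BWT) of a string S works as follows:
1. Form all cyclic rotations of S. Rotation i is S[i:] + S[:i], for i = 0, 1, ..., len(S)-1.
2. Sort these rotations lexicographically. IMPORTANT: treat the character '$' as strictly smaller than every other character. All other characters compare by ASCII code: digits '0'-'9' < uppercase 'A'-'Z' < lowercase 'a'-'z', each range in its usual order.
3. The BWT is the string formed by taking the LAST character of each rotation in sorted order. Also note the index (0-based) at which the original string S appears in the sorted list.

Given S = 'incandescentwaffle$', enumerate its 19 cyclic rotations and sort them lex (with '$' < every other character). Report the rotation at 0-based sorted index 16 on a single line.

Answer: scentwaffle$incande

Derivation:
All 19 rotations (rotation i = S[i:]+S[:i]):
  rot[0] = incandescentwaffle$
  rot[1] = ncandescentwaffle$i
  rot[2] = candescentwaffle$in
  rot[3] = andescentwaffle$inc
  rot[4] = ndescentwaffle$inca
  rot[5] = descentwaffle$incan
  rot[6] = escentwaffle$incand
  rot[7] = scentwaffle$incande
  rot[8] = centwaffle$incandes
  rot[9] = entwaffle$incandesc
  rot[10] = ntwaffle$incandesce
  rot[11] = twaffle$incandescen
  rot[12] = waffle$incandescent
  rot[13] = affle$incandescentw
  rot[14] = ffle$incandescentwa
  rot[15] = fle$incandescentwaf
  rot[16] = le$incandescentwaff
  rot[17] = e$incandescentwaffl
  rot[18] = $incandescentwaffle
Sorted (with $ < everything):
  sorted[0] = $incandescentwaffle
  sorted[1] = affle$incandescentw
  sorted[2] = andescentwaffle$inc
  sorted[3] = candescentwaffle$in
  sorted[4] = centwaffle$incandes
  sorted[5] = descentwaffle$incan
  sorted[6] = e$incandescentwaffl
  sorted[7] = entwaffle$incandesc
  sorted[8] = escentwaffle$incand
  sorted[9] = ffle$incandescentwa
  sorted[10] = fle$incandescentwaf
  sorted[11] = incandescentwaffle$
  sorted[12] = le$incandescentwaff
  sorted[13] = ncandescentwaffle$i
  sorted[14] = ndescentwaffle$inca
  sorted[15] = ntwaffle$incandesce
  sorted[16] = scentwaffle$incande
  sorted[17] = twaffle$incandescen
  sorted[18] = waffle$incandescent
sorted[16] = scentwaffle$incande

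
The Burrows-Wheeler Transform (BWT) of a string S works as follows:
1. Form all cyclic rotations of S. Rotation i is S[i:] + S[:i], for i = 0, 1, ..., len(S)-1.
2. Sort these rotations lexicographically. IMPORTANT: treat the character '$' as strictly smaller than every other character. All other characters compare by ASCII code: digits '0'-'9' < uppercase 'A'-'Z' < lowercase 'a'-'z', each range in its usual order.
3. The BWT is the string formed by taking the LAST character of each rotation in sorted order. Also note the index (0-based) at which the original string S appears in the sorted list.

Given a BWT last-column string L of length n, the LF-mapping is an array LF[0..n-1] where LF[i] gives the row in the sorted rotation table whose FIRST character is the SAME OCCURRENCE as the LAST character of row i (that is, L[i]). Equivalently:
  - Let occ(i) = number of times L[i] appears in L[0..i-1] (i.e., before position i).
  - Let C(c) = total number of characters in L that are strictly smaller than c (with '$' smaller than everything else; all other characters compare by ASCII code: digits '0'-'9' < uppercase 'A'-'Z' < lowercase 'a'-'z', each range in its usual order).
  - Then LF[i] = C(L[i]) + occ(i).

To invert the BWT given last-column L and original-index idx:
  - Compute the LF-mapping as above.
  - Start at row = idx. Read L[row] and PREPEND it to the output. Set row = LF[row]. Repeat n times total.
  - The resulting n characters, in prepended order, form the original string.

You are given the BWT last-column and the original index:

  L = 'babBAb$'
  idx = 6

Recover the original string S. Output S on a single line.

LF mapping: 4 3 5 2 1 6 0
Walk LF starting at row 6, prepending L[row]:
  step 1: row=6, L[6]='$', prepend. Next row=LF[6]=0
  step 2: row=0, L[0]='b', prepend. Next row=LF[0]=4
  step 3: row=4, L[4]='A', prepend. Next row=LF[4]=1
  step 4: row=1, L[1]='a', prepend. Next row=LF[1]=3
  step 5: row=3, L[3]='B', prepend. Next row=LF[3]=2
  step 6: row=2, L[2]='b', prepend. Next row=LF[2]=5
  step 7: row=5, L[5]='b', prepend. Next row=LF[5]=6
Reversed output: bbBaAb$

Answer: bbBaAb$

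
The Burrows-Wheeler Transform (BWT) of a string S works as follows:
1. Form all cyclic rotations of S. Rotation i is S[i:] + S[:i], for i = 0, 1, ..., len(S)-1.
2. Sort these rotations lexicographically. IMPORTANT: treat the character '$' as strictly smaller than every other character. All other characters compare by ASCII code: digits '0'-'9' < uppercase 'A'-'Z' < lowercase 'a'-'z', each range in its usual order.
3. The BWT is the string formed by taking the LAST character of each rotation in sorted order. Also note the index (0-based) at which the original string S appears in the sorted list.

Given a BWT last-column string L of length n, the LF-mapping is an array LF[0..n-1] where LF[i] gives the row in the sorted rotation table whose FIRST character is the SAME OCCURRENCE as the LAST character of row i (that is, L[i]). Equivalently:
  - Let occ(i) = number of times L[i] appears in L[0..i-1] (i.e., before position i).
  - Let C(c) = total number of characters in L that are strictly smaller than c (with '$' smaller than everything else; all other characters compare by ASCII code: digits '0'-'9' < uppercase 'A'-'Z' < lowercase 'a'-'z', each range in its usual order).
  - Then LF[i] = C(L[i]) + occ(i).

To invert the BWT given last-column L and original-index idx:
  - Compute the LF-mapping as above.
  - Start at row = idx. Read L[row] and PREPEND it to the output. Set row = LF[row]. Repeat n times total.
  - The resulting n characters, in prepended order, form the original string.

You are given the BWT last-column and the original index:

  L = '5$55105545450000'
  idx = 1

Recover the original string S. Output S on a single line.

LF mapping: 9 0 10 11 6 1 12 13 7 14 8 15 2 3 4 5
Walk LF starting at row 1, prepending L[row]:
  step 1: row=1, L[1]='$', prepend. Next row=LF[1]=0
  step 2: row=0, L[0]='5', prepend. Next row=LF[0]=9
  step 3: row=9, L[9]='5', prepend. Next row=LF[9]=14
  step 4: row=14, L[14]='0', prepend. Next row=LF[14]=4
  step 5: row=4, L[4]='1', prepend. Next row=LF[4]=6
  step 6: row=6, L[6]='5', prepend. Next row=LF[6]=12
  step 7: row=12, L[12]='0', prepend. Next row=LF[12]=2
  step 8: row=2, L[2]='5', prepend. Next row=LF[2]=10
  step 9: row=10, L[10]='4', prepend. Next row=LF[10]=8
  step 10: row=8, L[8]='4', prepend. Next row=LF[8]=7
  step 11: row=7, L[7]='5', prepend. Next row=LF[7]=13
  step 12: row=13, L[13]='0', prepend. Next row=LF[13]=3
  step 13: row=3, L[3]='5', prepend. Next row=LF[3]=11
  step 14: row=11, L[11]='5', prepend. Next row=LF[11]=15
  step 15: row=15, L[15]='0', prepend. Next row=LF[15]=5
  step 16: row=5, L[5]='0', prepend. Next row=LF[5]=1
Reversed output: 005505445051055$

Answer: 005505445051055$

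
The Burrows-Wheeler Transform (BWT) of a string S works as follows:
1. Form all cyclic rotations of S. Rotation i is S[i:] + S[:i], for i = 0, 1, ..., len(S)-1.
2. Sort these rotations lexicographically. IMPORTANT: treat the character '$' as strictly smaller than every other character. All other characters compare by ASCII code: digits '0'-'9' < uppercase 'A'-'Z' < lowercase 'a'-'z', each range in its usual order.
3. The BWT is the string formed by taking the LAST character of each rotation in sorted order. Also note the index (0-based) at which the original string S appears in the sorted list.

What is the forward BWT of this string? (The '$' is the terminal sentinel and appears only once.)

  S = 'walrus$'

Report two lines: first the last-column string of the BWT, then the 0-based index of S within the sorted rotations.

Answer: swalur$
6

Derivation:
All 7 rotations (rotation i = S[i:]+S[:i]):
  rot[0] = walrus$
  rot[1] = alrus$w
  rot[2] = lrus$wa
  rot[3] = rus$wal
  rot[4] = us$walr
  rot[5] = s$walru
  rot[6] = $walrus
Sorted (with $ < everything):
  sorted[0] = $walrus  (last char: 's')
  sorted[1] = alrus$w  (last char: 'w')
  sorted[2] = lrus$wa  (last char: 'a')
  sorted[3] = rus$wal  (last char: 'l')
  sorted[4] = s$walru  (last char: 'u')
  sorted[5] = us$walr  (last char: 'r')
  sorted[6] = walrus$  (last char: '$')
Last column: swalur$
Original string S is at sorted index 6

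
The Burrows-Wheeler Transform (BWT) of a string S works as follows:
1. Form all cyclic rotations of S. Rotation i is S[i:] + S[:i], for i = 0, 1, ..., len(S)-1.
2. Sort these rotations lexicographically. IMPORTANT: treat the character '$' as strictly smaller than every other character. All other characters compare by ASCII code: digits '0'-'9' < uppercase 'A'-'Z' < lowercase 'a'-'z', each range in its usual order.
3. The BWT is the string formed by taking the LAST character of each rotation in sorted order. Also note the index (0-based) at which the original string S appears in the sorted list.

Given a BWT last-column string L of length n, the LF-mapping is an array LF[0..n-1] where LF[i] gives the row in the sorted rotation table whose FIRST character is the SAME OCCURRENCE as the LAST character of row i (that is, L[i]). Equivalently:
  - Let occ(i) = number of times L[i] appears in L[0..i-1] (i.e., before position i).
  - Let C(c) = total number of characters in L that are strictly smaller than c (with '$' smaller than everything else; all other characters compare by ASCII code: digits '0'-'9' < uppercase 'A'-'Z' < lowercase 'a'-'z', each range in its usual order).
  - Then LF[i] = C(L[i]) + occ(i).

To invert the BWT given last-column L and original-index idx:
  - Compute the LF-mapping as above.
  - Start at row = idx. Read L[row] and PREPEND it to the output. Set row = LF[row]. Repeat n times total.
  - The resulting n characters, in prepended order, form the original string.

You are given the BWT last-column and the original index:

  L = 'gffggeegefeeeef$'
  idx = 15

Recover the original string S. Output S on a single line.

Answer: gegefeefgeffeeg$

Derivation:
LF mapping: 12 8 9 13 14 1 2 15 3 10 4 5 6 7 11 0
Walk LF starting at row 15, prepending L[row]:
  step 1: row=15, L[15]='$', prepend. Next row=LF[15]=0
  step 2: row=0, L[0]='g', prepend. Next row=LF[0]=12
  step 3: row=12, L[12]='e', prepend. Next row=LF[12]=6
  step 4: row=6, L[6]='e', prepend. Next row=LF[6]=2
  step 5: row=2, L[2]='f', prepend. Next row=LF[2]=9
  step 6: row=9, L[9]='f', prepend. Next row=LF[9]=10
  step 7: row=10, L[10]='e', prepend. Next row=LF[10]=4
  step 8: row=4, L[4]='g', prepend. Next row=LF[4]=14
  step 9: row=14, L[14]='f', prepend. Next row=LF[14]=11
  step 10: row=11, L[11]='e', prepend. Next row=LF[11]=5
  step 11: row=5, L[5]='e', prepend. Next row=LF[5]=1
  step 12: row=1, L[1]='f', prepend. Next row=LF[1]=8
  step 13: row=8, L[8]='e', prepend. Next row=LF[8]=3
  step 14: row=3, L[3]='g', prepend. Next row=LF[3]=13
  step 15: row=13, L[13]='e', prepend. Next row=LF[13]=7
  step 16: row=7, L[7]='g', prepend. Next row=LF[7]=15
Reversed output: gegefeefgeffeeg$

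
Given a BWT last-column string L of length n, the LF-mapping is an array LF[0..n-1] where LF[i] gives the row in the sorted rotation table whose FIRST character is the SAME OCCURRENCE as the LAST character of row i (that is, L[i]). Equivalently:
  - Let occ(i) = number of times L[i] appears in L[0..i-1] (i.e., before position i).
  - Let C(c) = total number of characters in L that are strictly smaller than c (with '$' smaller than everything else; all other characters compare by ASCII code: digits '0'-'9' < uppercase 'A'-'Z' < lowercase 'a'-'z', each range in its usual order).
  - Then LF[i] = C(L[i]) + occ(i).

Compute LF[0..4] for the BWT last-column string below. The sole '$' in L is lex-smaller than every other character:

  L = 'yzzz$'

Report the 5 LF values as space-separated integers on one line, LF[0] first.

Answer: 1 2 3 4 0

Derivation:
Char counts: '$':1, 'y':1, 'z':3
C (first-col start): C('$')=0, C('y')=1, C('z')=2
L[0]='y': occ=0, LF[0]=C('y')+0=1+0=1
L[1]='z': occ=0, LF[1]=C('z')+0=2+0=2
L[2]='z': occ=1, LF[2]=C('z')+1=2+1=3
L[3]='z': occ=2, LF[3]=C('z')+2=2+2=4
L[4]='$': occ=0, LF[4]=C('$')+0=0+0=0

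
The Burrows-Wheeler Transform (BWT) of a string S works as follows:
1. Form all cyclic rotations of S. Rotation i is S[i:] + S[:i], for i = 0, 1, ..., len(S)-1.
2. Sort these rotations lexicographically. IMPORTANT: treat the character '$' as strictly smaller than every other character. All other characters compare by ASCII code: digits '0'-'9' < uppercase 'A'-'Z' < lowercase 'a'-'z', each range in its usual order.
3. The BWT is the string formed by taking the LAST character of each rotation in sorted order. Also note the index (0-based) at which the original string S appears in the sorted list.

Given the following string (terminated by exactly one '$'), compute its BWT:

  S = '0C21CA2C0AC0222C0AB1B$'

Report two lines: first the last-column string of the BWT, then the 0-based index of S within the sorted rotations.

All 22 rotations (rotation i = S[i:]+S[:i]):
  rot[0] = 0C21CA2C0AC0222C0AB1B$
  rot[1] = C21CA2C0AC0222C0AB1B$0
  rot[2] = 21CA2C0AC0222C0AB1B$0C
  rot[3] = 1CA2C0AC0222C0AB1B$0C2
  rot[4] = CA2C0AC0222C0AB1B$0C21
  rot[5] = A2C0AC0222C0AB1B$0C21C
  rot[6] = 2C0AC0222C0AB1B$0C21CA
  rot[7] = C0AC0222C0AB1B$0C21CA2
  rot[8] = 0AC0222C0AB1B$0C21CA2C
  rot[9] = AC0222C0AB1B$0C21CA2C0
  rot[10] = C0222C0AB1B$0C21CA2C0A
  rot[11] = 0222C0AB1B$0C21CA2C0AC
  rot[12] = 222C0AB1B$0C21CA2C0AC0
  rot[13] = 22C0AB1B$0C21CA2C0AC02
  rot[14] = 2C0AB1B$0C21CA2C0AC022
  rot[15] = C0AB1B$0C21CA2C0AC0222
  rot[16] = 0AB1B$0C21CA2C0AC0222C
  rot[17] = AB1B$0C21CA2C0AC0222C0
  rot[18] = B1B$0C21CA2C0AC0222C0A
  rot[19] = 1B$0C21CA2C0AC0222C0AB
  rot[20] = B$0C21CA2C0AC0222C0AB1
  rot[21] = $0C21CA2C0AC0222C0AB1B
Sorted (with $ < everything):
  sorted[0] = $0C21CA2C0AC0222C0AB1B  (last char: 'B')
  sorted[1] = 0222C0AB1B$0C21CA2C0AC  (last char: 'C')
  sorted[2] = 0AB1B$0C21CA2C0AC0222C  (last char: 'C')
  sorted[3] = 0AC0222C0AB1B$0C21CA2C  (last char: 'C')
  sorted[4] = 0C21CA2C0AC0222C0AB1B$  (last char: '$')
  sorted[5] = 1B$0C21CA2C0AC0222C0AB  (last char: 'B')
  sorted[6] = 1CA2C0AC0222C0AB1B$0C2  (last char: '2')
  sorted[7] = 21CA2C0AC0222C0AB1B$0C  (last char: 'C')
  sorted[8] = 222C0AB1B$0C21CA2C0AC0  (last char: '0')
  sorted[9] = 22C0AB1B$0C21CA2C0AC02  (last char: '2')
  sorted[10] = 2C0AB1B$0C21CA2C0AC022  (last char: '2')
  sorted[11] = 2C0AC0222C0AB1B$0C21CA  (last char: 'A')
  sorted[12] = A2C0AC0222C0AB1B$0C21C  (last char: 'C')
  sorted[13] = AB1B$0C21CA2C0AC0222C0  (last char: '0')
  sorted[14] = AC0222C0AB1B$0C21CA2C0  (last char: '0')
  sorted[15] = B$0C21CA2C0AC0222C0AB1  (last char: '1')
  sorted[16] = B1B$0C21CA2C0AC0222C0A  (last char: 'A')
  sorted[17] = C0222C0AB1B$0C21CA2C0A  (last char: 'A')
  sorted[18] = C0AB1B$0C21CA2C0AC0222  (last char: '2')
  sorted[19] = C0AC0222C0AB1B$0C21CA2  (last char: '2')
  sorted[20] = C21CA2C0AC0222C0AB1B$0  (last char: '0')
  sorted[21] = CA2C0AC0222C0AB1B$0C21  (last char: '1')
Last column: BCCC$B2C022AC001AA2201
Original string S is at sorted index 4

Answer: BCCC$B2C022AC001AA2201
4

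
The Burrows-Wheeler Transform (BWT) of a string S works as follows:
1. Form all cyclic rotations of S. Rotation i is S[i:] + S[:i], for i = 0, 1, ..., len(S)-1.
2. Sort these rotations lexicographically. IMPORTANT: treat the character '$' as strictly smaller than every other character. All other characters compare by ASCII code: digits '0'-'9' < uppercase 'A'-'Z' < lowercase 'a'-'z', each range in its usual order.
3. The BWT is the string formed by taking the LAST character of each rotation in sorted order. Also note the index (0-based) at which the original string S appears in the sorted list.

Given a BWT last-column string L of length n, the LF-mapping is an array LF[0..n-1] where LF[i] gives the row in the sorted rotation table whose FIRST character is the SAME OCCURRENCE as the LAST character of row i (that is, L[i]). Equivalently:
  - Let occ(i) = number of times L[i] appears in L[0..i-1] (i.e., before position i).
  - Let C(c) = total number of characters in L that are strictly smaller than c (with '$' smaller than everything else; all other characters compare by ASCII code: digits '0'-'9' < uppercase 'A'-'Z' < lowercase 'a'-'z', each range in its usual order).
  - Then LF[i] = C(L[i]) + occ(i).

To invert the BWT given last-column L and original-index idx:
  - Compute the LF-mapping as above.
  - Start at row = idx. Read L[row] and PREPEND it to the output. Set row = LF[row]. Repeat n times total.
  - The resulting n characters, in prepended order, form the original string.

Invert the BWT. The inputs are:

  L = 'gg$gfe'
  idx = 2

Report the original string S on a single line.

LF mapping: 3 4 0 5 2 1
Walk LF starting at row 2, prepending L[row]:
  step 1: row=2, L[2]='$', prepend. Next row=LF[2]=0
  step 2: row=0, L[0]='g', prepend. Next row=LF[0]=3
  step 3: row=3, L[3]='g', prepend. Next row=LF[3]=5
  step 4: row=5, L[5]='e', prepend. Next row=LF[5]=1
  step 5: row=1, L[1]='g', prepend. Next row=LF[1]=4
  step 6: row=4, L[4]='f', prepend. Next row=LF[4]=2
Reversed output: fgegg$

Answer: fgegg$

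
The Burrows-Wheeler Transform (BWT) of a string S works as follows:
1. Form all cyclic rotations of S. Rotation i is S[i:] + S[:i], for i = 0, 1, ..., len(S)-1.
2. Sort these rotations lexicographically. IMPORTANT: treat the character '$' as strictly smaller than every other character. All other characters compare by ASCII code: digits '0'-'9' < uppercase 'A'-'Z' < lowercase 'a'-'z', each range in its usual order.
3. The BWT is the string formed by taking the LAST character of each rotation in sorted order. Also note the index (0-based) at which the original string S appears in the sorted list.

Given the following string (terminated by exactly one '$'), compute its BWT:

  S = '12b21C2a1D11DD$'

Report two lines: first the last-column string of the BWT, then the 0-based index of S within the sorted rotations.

Answer: DD$2a1bC11D1122
2

Derivation:
All 15 rotations (rotation i = S[i:]+S[:i]):
  rot[0] = 12b21C2a1D11DD$
  rot[1] = 2b21C2a1D11DD$1
  rot[2] = b21C2a1D11DD$12
  rot[3] = 21C2a1D11DD$12b
  rot[4] = 1C2a1D11DD$12b2
  rot[5] = C2a1D11DD$12b21
  rot[6] = 2a1D11DD$12b21C
  rot[7] = a1D11DD$12b21C2
  rot[8] = 1D11DD$12b21C2a
  rot[9] = D11DD$12b21C2a1
  rot[10] = 11DD$12b21C2a1D
  rot[11] = 1DD$12b21C2a1D1
  rot[12] = DD$12b21C2a1D11
  rot[13] = D$12b21C2a1D11D
  rot[14] = $12b21C2a1D11DD
Sorted (with $ < everything):
  sorted[0] = $12b21C2a1D11DD  (last char: 'D')
  sorted[1] = 11DD$12b21C2a1D  (last char: 'D')
  sorted[2] = 12b21C2a1D11DD$  (last char: '$')
  sorted[3] = 1C2a1D11DD$12b2  (last char: '2')
  sorted[4] = 1D11DD$12b21C2a  (last char: 'a')
  sorted[5] = 1DD$12b21C2a1D1  (last char: '1')
  sorted[6] = 21C2a1D11DD$12b  (last char: 'b')
  sorted[7] = 2a1D11DD$12b21C  (last char: 'C')
  sorted[8] = 2b21C2a1D11DD$1  (last char: '1')
  sorted[9] = C2a1D11DD$12b21  (last char: '1')
  sorted[10] = D$12b21C2a1D11D  (last char: 'D')
  sorted[11] = D11DD$12b21C2a1  (last char: '1')
  sorted[12] = DD$12b21C2a1D11  (last char: '1')
  sorted[13] = a1D11DD$12b21C2  (last char: '2')
  sorted[14] = b21C2a1D11DD$12  (last char: '2')
Last column: DD$2a1bC11D1122
Original string S is at sorted index 2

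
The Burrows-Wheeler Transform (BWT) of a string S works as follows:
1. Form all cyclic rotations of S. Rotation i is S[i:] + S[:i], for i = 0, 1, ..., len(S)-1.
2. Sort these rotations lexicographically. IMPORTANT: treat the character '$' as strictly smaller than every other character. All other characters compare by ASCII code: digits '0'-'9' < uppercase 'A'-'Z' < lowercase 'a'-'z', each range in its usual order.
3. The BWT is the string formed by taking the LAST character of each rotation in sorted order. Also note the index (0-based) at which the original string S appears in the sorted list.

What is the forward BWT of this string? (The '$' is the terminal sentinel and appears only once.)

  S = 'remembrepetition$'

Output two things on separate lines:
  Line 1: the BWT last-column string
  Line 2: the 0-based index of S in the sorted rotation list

All 17 rotations (rotation i = S[i:]+S[:i]):
  rot[0] = remembrepetition$
  rot[1] = emembrepetition$r
  rot[2] = membrepetition$re
  rot[3] = embrepetition$rem
  rot[4] = mbrepetition$reme
  rot[5] = brepetition$remem
  rot[6] = repetition$rememb
  rot[7] = epetition$remembr
  rot[8] = petition$remembre
  rot[9] = etition$remembrep
  rot[10] = tition$remembrepe
  rot[11] = ition$remembrepet
  rot[12] = tion$remembrepeti
  rot[13] = ion$remembrepetit
  rot[14] = on$remembrepetiti
  rot[15] = n$remembrepetitio
  rot[16] = $remembrepetition
Sorted (with $ < everything):
  sorted[0] = $remembrepetition  (last char: 'n')
  sorted[1] = brepetition$remem  (last char: 'm')
  sorted[2] = embrepetition$rem  (last char: 'm')
  sorted[3] = emembrepetition$r  (last char: 'r')
  sorted[4] = epetition$remembr  (last char: 'r')
  sorted[5] = etition$remembrep  (last char: 'p')
  sorted[6] = ion$remembrepetit  (last char: 't')
  sorted[7] = ition$remembrepet  (last char: 't')
  sorted[8] = mbrepetition$reme  (last char: 'e')
  sorted[9] = membrepetition$re  (last char: 'e')
  sorted[10] = n$remembrepetitio  (last char: 'o')
  sorted[11] = on$remembrepetiti  (last char: 'i')
  sorted[12] = petition$remembre  (last char: 'e')
  sorted[13] = remembrepetition$  (last char: '$')
  sorted[14] = repetition$rememb  (last char: 'b')
  sorted[15] = tion$remembrepeti  (last char: 'i')
  sorted[16] = tition$remembrepe  (last char: 'e')
Last column: nmmrrptteeoie$bie
Original string S is at sorted index 13

Answer: nmmrrptteeoie$bie
13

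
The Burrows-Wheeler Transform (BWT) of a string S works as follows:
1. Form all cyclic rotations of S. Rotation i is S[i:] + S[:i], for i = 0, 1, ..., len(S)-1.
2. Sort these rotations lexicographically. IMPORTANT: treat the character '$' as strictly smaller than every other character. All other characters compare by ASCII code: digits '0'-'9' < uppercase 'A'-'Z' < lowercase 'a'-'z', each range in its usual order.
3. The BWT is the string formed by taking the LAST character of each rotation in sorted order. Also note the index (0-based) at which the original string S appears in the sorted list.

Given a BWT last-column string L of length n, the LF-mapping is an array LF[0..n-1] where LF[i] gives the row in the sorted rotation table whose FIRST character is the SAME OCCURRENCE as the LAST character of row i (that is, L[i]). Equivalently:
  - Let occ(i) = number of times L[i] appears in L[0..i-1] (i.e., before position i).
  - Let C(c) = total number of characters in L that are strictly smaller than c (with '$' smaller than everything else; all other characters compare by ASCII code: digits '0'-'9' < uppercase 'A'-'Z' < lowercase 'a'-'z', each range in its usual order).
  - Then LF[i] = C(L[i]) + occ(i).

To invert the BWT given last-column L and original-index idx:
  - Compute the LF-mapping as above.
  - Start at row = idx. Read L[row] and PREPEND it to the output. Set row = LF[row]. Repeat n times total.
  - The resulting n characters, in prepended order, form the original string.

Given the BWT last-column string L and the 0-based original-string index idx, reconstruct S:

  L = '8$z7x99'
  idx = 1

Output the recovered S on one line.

Answer: 79x9z8$

Derivation:
LF mapping: 2 0 6 1 5 3 4
Walk LF starting at row 1, prepending L[row]:
  step 1: row=1, L[1]='$', prepend. Next row=LF[1]=0
  step 2: row=0, L[0]='8', prepend. Next row=LF[0]=2
  step 3: row=2, L[2]='z', prepend. Next row=LF[2]=6
  step 4: row=6, L[6]='9', prepend. Next row=LF[6]=4
  step 5: row=4, L[4]='x', prepend. Next row=LF[4]=5
  step 6: row=5, L[5]='9', prepend. Next row=LF[5]=3
  step 7: row=3, L[3]='7', prepend. Next row=LF[3]=1
Reversed output: 79x9z8$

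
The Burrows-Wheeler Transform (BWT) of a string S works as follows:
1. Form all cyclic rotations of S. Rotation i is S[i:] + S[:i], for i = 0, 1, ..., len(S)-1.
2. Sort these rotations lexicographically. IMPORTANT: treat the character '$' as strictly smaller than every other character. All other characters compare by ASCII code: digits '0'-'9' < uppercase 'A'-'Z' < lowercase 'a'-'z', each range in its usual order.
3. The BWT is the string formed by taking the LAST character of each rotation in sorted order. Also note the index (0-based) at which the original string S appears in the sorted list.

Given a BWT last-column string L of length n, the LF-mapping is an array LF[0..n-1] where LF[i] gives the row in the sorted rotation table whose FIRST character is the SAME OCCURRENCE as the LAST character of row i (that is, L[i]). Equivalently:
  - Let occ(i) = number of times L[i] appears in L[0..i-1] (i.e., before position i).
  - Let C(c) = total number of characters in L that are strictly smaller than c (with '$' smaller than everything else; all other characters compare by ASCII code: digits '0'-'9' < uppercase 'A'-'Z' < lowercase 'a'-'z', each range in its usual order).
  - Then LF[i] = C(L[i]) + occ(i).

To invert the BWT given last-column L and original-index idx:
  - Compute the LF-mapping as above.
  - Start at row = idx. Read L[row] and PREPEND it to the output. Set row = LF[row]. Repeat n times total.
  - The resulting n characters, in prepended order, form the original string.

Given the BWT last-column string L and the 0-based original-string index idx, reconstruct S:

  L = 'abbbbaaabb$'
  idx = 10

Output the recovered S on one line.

LF mapping: 1 5 6 7 8 2 3 4 9 10 0
Walk LF starting at row 10, prepending L[row]:
  step 1: row=10, L[10]='$', prepend. Next row=LF[10]=0
  step 2: row=0, L[0]='a', prepend. Next row=LF[0]=1
  step 3: row=1, L[1]='b', prepend. Next row=LF[1]=5
  step 4: row=5, L[5]='a', prepend. Next row=LF[5]=2
  step 5: row=2, L[2]='b', prepend. Next row=LF[2]=6
  step 6: row=6, L[6]='a', prepend. Next row=LF[6]=3
  step 7: row=3, L[3]='b', prepend. Next row=LF[3]=7
  step 8: row=7, L[7]='a', prepend. Next row=LF[7]=4
  step 9: row=4, L[4]='b', prepend. Next row=LF[4]=8
  step 10: row=8, L[8]='b', prepend. Next row=LF[8]=9
  step 11: row=9, L[9]='b', prepend. Next row=LF[9]=10
Reversed output: bbbabababa$

Answer: bbbabababa$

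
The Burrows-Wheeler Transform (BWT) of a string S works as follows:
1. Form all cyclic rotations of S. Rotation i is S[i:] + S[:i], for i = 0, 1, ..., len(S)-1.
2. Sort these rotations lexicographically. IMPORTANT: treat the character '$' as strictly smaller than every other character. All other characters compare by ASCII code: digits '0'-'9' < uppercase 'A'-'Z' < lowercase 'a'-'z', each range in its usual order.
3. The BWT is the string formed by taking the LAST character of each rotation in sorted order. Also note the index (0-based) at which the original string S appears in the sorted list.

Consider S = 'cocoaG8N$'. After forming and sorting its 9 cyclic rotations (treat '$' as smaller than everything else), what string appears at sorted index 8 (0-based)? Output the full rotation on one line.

Answer: ocoaG8N$c

Derivation:
All 9 rotations (rotation i = S[i:]+S[:i]):
  rot[0] = cocoaG8N$
  rot[1] = ocoaG8N$c
  rot[2] = coaG8N$co
  rot[3] = oaG8N$coc
  rot[4] = aG8N$coco
  rot[5] = G8N$cocoa
  rot[6] = 8N$cocoaG
  rot[7] = N$cocoaG8
  rot[8] = $cocoaG8N
Sorted (with $ < everything):
  sorted[0] = $cocoaG8N
  sorted[1] = 8N$cocoaG
  sorted[2] = G8N$cocoa
  sorted[3] = N$cocoaG8
  sorted[4] = aG8N$coco
  sorted[5] = coaG8N$co
  sorted[6] = cocoaG8N$
  sorted[7] = oaG8N$coc
  sorted[8] = ocoaG8N$c
sorted[8] = ocoaG8N$c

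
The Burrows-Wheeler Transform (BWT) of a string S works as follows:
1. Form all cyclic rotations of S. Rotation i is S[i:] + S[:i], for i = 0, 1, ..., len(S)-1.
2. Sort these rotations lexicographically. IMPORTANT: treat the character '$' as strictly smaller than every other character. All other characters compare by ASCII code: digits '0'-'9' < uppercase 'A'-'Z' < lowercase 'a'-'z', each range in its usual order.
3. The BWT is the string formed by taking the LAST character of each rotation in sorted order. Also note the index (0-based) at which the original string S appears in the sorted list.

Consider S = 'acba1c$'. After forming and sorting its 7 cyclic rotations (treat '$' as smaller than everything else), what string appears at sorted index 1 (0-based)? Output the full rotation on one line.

All 7 rotations (rotation i = S[i:]+S[:i]):
  rot[0] = acba1c$
  rot[1] = cba1c$a
  rot[2] = ba1c$ac
  rot[3] = a1c$acb
  rot[4] = 1c$acba
  rot[5] = c$acba1
  rot[6] = $acba1c
Sorted (with $ < everything):
  sorted[0] = $acba1c
  sorted[1] = 1c$acba
  sorted[2] = a1c$acb
  sorted[3] = acba1c$
  sorted[4] = ba1c$ac
  sorted[5] = c$acba1
  sorted[6] = cba1c$a
sorted[1] = 1c$acba

Answer: 1c$acba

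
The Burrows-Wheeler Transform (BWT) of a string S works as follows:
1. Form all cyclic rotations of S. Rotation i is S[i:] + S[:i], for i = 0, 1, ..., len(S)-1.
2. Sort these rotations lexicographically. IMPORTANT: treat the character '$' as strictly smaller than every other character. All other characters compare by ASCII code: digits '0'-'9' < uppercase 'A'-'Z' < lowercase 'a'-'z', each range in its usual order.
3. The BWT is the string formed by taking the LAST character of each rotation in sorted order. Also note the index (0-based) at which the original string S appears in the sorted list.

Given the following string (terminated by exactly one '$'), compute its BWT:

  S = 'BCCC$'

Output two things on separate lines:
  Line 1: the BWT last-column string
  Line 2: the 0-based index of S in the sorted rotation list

All 5 rotations (rotation i = S[i:]+S[:i]):
  rot[0] = BCCC$
  rot[1] = CCC$B
  rot[2] = CC$BC
  rot[3] = C$BCC
  rot[4] = $BCCC
Sorted (with $ < everything):
  sorted[0] = $BCCC  (last char: 'C')
  sorted[1] = BCCC$  (last char: '$')
  sorted[2] = C$BCC  (last char: 'C')
  sorted[3] = CC$BC  (last char: 'C')
  sorted[4] = CCC$B  (last char: 'B')
Last column: C$CCB
Original string S is at sorted index 1

Answer: C$CCB
1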